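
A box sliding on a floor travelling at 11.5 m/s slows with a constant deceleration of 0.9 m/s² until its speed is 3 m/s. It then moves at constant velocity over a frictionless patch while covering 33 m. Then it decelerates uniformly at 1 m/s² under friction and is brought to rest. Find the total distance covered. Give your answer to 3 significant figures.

Phase 1 (decelerating): v₀ = 11.5 m/s, a = -0.9 m/s².
v = v₀ + at → t = (3 − 11.5) / -0.9 = 9.44 s
v² = v₀² + 2aΔx → Δx = (3² − 11.5²)/(2·-0.9) = 68.5 m

Phase 2 (constant speed): v₀ = 3.00 m/s, a = 0 m/s².
Constant speed: t = d/v = 33/3.00 = 11.0 s

Phase 3 (decelerating): v₀ = 3.00 m/s, a = -1 m/s².
v = v₀ + at → t = (0 − 3.00) / -1 = 3.00 s
v² = v₀² + 2aΔx → Δx = (0² − 3.00²)/(2·-1) = 4.50 m
Total distance = 68.5 + 33.0 + 4.50 = 106 m

106 m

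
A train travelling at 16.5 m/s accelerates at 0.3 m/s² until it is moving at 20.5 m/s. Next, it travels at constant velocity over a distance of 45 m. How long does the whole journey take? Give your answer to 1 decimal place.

Phase 1 (accelerating): v₀ = 16.5 m/s, a = 0.3 m/s².
v = v₀ + at → t = (20.5 − 16.5) / 0.3 = 13.3 s
v² = v₀² + 2aΔx → Δx = (20.5² − 16.5²)/(2·0.3) = 247 m

Phase 2 (constant speed): v₀ = 20.5 m/s, a = 0 m/s².
Constant speed: t = d/v = 45/20.5 = 2.20 s
Total time = 13.3 + 2.20 = 15.5 s

15.5 s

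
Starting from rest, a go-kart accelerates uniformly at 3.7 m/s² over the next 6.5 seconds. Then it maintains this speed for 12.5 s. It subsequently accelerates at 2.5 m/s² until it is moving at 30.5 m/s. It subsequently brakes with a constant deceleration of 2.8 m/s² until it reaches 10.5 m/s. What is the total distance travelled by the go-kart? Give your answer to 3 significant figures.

Phase 1 (accelerating): v₀ = 0 m/s, a = 3.7 m/s².
v = v₀ + at = 0 + (3.7)(6.5) = 24.1 m/s
Δx = v₀t + ½at² = 0·6.5 + 0.5·3.7·6.5² = 78.2 m

Phase 2 (constant speed): v₀ = 24.1 m/s, a = 0 m/s².
v = v₀ + at = 24.1 + (0)(12.5) = 24.1 m/s
Δx = v₀t + ½at² = 24.1·12.5 + 0.5·0·12.5² = 301 m

Phase 3 (accelerating): v₀ = 24.1 m/s, a = 2.5 m/s².
v = v₀ + at → t = (30.5 − 24.1) / 2.5 = 2.58 s
v² = v₀² + 2aΔx → Δx = (30.5² − 24.1²)/(2·2.5) = 70.4 m

Phase 4 (decelerating): v₀ = 30.5 m/s, a = -2.8 m/s².
v = v₀ + at → t = (10.5 − 30.5) / -2.8 = 7.14 s
v² = v₀² + 2aΔx → Δx = (10.5² − 30.5²)/(2·-2.8) = 146 m
Total distance = 78.2 + 301 + 70.4 + 146 = 596 m

596 m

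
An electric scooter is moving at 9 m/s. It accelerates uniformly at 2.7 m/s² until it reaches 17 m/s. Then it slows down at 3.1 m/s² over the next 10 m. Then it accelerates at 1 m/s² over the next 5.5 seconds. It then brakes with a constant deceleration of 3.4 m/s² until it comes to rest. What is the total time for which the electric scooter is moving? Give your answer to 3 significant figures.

Phase 1 (accelerating): v₀ = 9.00 m/s, a = 2.7 m/s².
v = v₀ + at → t = (17 − 9.00) / 2.7 = 2.96 s
v² = v₀² + 2aΔx → Δx = (17² − 9.00²)/(2·2.7) = 38.5 m

Phase 2 (decelerating): v₀ = 17.0 m/s, a = -3.1 m/s².
v² = v₀² + 2aΔx = 17.0² + 2·-3.1·10 = 227 → v = 15.1 m/s
t = (v − v₀)/a = (15.1 − 17.0)/-3.1 = 0.624 s

Phase 3 (accelerating): v₀ = 15.1 m/s, a = 1 m/s².
v = v₀ + at = 15.1 + (1)(5.5) = 20.6 m/s
Δx = v₀t + ½at² = 15.1·5.5 + 0.5·1·5.5² = 98.0 m

Phase 4 (decelerating): v₀ = 20.6 m/s, a = -3.4 m/s².
v = v₀ + at → t = (0 − 20.6) / -3.4 = 6.05 s
v² = v₀² + 2aΔx → Δx = (0² − 20.6²)/(2·-3.4) = 62.2 m
Total time = 2.96 + 0.624 + 5.50 + 6.05 = 15.1 s

15.1 s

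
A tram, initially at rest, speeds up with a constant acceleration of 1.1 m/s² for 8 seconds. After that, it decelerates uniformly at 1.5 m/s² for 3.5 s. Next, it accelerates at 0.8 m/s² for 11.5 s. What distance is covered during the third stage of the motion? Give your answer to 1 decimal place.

93.7 m

Phase 1 (accelerating): v₀ = 0 m/s, a = 1.1 m/s².
v = v₀ + at = 0 + (1.1)(8) = 8.80 m/s
Δx = v₀t + ½at² = 0·8 + 0.5·1.1·8² = 35.2 m

Phase 2 (decelerating): v₀ = 8.80 m/s, a = -1.5 m/s².
v = v₀ + at = 8.80 + (-1.5)(3.5) = 3.55 m/s
Δx = v₀t + ½at² = 8.80·3.5 + 0.5·-1.5·3.5² = 21.6 m

Phase 3 (accelerating): v₀ = 3.55 m/s, a = 0.8 m/s².
v = v₀ + at = 3.55 + (0.8)(11.5) = 12.8 m/s
Δx = v₀t + ½at² = 3.55·11.5 + 0.5·0.8·11.5² = 93.7 m
Distance in phase 3 = 93.7 m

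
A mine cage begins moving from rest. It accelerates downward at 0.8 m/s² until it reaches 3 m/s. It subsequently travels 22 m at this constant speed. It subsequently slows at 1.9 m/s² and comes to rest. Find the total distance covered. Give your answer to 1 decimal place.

30.0 m

Phase 1 (accelerating): v₀ = 0 m/s, a = 0.8 m/s².
v = v₀ + at → t = (3 − 0) / 0.8 = 3.75 s
v² = v₀² + 2aΔx → Δx = (3² − 0²)/(2·0.8) = 5.62 m

Phase 2 (constant speed): v₀ = 3.00 m/s, a = 0 m/s².
Constant speed: t = d/v = 22/3.00 = 7.33 s

Phase 3 (decelerating): v₀ = 3.00 m/s, a = -1.9 m/s².
v = v₀ + at → t = (0 − 3.00) / -1.9 = 1.58 s
v² = v₀² + 2aΔx → Δx = (0² − 3.00²)/(2·-1.9) = 2.37 m
Total distance = 5.62 + 22.0 + 2.37 = 30.0 m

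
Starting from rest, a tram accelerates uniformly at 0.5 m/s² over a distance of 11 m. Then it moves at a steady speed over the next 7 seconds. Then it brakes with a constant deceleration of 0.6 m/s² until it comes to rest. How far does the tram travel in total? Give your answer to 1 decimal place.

43.4 m

Phase 1 (accelerating): v₀ = 0 m/s, a = 0.5 m/s².
v² = v₀² + 2aΔx = 0² + 2·0.5·11 = 11.0 → v = 3.32 m/s
t = (v − v₀)/a = (3.32 − 0)/0.5 = 6.63 s

Phase 2 (constant speed): v₀ = 3.32 m/s, a = 0 m/s².
v = v₀ + at = 3.32 + (0)(7) = 3.32 m/s
Δx = v₀t + ½at² = 3.32·7 + 0.5·0·7² = 23.2 m

Phase 3 (decelerating): v₀ = 3.32 m/s, a = -0.6 m/s².
v = v₀ + at → t = (0 − 3.32) / -0.6 = 5.53 s
v² = v₀² + 2aΔx → Δx = (0² − 3.32²)/(2·-0.6) = 9.17 m
Total distance = 11.0 + 23.2 + 9.17 = 43.4 m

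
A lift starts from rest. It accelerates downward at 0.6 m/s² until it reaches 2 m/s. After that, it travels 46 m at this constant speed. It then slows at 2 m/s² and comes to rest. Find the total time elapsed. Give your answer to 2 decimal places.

27.33 s

Phase 1 (accelerating): v₀ = 0 m/s, a = 0.6 m/s².
v = v₀ + at → t = (2 − 0) / 0.6 = 3.33 s
v² = v₀² + 2aΔx → Δx = (2² − 0²)/(2·0.6) = 3.33 m

Phase 2 (constant speed): v₀ = 2.00 m/s, a = 0 m/s².
Constant speed: t = d/v = 46/2.00 = 23.0 s

Phase 3 (decelerating): v₀ = 2.00 m/s, a = -2 m/s².
v = v₀ + at → t = (0 − 2.00) / -2 = 1.00 s
v² = v₀² + 2aΔx → Δx = (0² − 2.00²)/(2·-2) = 1.00 m
Total time = 3.33 + 23.0 + 1.00 = 27.3 s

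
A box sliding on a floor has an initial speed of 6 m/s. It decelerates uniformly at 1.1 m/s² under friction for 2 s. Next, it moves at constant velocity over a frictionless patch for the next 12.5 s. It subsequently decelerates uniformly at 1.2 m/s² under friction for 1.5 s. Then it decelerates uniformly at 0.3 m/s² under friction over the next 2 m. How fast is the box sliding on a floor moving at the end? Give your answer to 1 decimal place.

1.7 m/s

Phase 1 (decelerating): v₀ = 6.00 m/s, a = -1.1 m/s².
v = v₀ + at = 6.00 + (-1.1)(2) = 3.80 m/s
Δx = v₀t + ½at² = 6.00·2 + 0.5·-1.1·2² = 9.80 m

Phase 2 (constant speed): v₀ = 3.80 m/s, a = 0 m/s².
v = v₀ + at = 3.80 + (0)(12.5) = 3.80 m/s
Δx = v₀t + ½at² = 3.80·12.5 + 0.5·0·12.5² = 47.5 m

Phase 3 (decelerating): v₀ = 3.80 m/s, a = -1.2 m/s².
v = v₀ + at = 3.80 + (-1.2)(1.5) = 2.00 m/s
Δx = v₀t + ½at² = 3.80·1.5 + 0.5·-1.2·1.5² = 4.35 m

Phase 4 (decelerating): v₀ = 2.00 m/s, a = -0.3 m/s².
v² = v₀² + 2aΔx = 2.00² + 2·-0.3·2 = 2.80 → v = 1.67 m/s
t = (v − v₀)/a = (1.67 − 2.00)/-0.3 = 1.09 s
Final speed = 1.67 m/s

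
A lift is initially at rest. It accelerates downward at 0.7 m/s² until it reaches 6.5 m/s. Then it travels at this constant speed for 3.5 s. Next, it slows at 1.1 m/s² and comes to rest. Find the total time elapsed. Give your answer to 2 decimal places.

18.69 s

Phase 1 (accelerating): v₀ = 0 m/s, a = 0.7 m/s².
v = v₀ + at → t = (6.5 − 0) / 0.7 = 9.29 s
v² = v₀² + 2aΔx → Δx = (6.5² − 0²)/(2·0.7) = 30.2 m

Phase 2 (constant speed): v₀ = 6.50 m/s, a = 0 m/s².
v = v₀ + at = 6.50 + (0)(3.5) = 6.50 m/s
Δx = v₀t + ½at² = 6.50·3.5 + 0.5·0·3.5² = 22.8 m

Phase 3 (decelerating): v₀ = 6.50 m/s, a = -1.1 m/s².
v = v₀ + at → t = (0 − 6.50) / -1.1 = 5.91 s
v² = v₀² + 2aΔx → Δx = (0² − 6.50²)/(2·-1.1) = 19.2 m
Total time = 9.29 + 3.50 + 5.91 = 18.7 s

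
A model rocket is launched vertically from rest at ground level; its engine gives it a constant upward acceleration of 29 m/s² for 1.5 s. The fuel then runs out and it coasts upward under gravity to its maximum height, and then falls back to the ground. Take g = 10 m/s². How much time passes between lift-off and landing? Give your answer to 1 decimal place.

Phase 1 (powered ascent): v₀ = 0 m/s, a = 29 m/s².
v = v₀ + at = 0 + (29)(1.5) = 43.5 m/s
Δx = v₀t + ½at² = 0·1.5 + 0.5·29·1.5² = 32.6 m

Phase 2 (coasting upward): v₀ = 43.5 m/s, a = -10 m/s².
v = v₀ + at → t = (0 − 43.5) / -10 = 4.35 s
v² = v₀² + 2aΔx → Δx = (0² − 43.5²)/(2·-10) = 94.6 m

Phase 3 (free fall): v₀ = 0 m/s, a = -10 m/s².
Falls 127 m from rest: t = √(2·127/10) = 5.04 s; v = g·t = 50.4 m/s.
Total time = 1.50 + 4.35 + 5.04 = 10.9 s

10.9 s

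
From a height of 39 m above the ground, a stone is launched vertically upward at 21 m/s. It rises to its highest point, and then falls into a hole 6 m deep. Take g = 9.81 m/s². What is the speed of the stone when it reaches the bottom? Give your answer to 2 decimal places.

36.39 m/s

Phase 1 (rising): v₀ = 21.0 m/s, a = -9.81 m/s².
v = v₀ + at → t = (0 − 21.0) / -9.81 = 2.14 s
v² = v₀² + 2aΔx → Δx = (0² − 21.0²)/(2·-9.81) = 22.5 m

Phase 2 (falling): v₀ = 0 m/s, a = -9.81 m/s².
Falls 67.5 m from rest: t = √(2·67.5/9.81) = 3.71 s; v = g·t = 36.4 m/s.
Final speed = 36.4 m/s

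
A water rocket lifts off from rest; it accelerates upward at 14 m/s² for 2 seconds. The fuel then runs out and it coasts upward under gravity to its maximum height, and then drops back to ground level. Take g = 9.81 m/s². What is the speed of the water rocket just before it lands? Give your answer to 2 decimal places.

Phase 1 (powered ascent): v₀ = 0 m/s, a = 14 m/s².
v = v₀ + at = 0 + (14)(2) = 28.0 m/s
Δx = v₀t + ½at² = 0·2 + 0.5·14·2² = 28.0 m

Phase 2 (coasting upward): v₀ = 28.0 m/s, a = -9.81 m/s².
v = v₀ + at → t = (0 − 28.0) / -9.81 = 2.85 s
v² = v₀² + 2aΔx → Δx = (0² − 28.0²)/(2·-9.81) = 40.0 m

Phase 3 (free fall): v₀ = 0 m/s, a = -9.81 m/s².
Falls 68.0 m from rest: t = √(2·68.0/9.81) = 3.72 s; v = g·t = 36.5 m/s.
Impact speed = 36.5 m/s

36.52 m/s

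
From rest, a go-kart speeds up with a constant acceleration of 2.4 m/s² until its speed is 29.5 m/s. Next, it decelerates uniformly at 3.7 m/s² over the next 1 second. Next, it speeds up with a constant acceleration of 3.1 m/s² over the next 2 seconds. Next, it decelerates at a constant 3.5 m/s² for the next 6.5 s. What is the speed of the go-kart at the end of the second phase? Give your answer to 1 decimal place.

Phase 1 (accelerating): v₀ = 0 m/s, a = 2.4 m/s².
v = v₀ + at → t = (29.5 − 0) / 2.4 = 12.3 s
v² = v₀² + 2aΔx → Δx = (29.5² − 0²)/(2·2.4) = 181 m

Phase 2 (decelerating): v₀ = 29.5 m/s, a = -3.7 m/s².
v = v₀ + at = 29.5 + (-3.7)(1) = 25.8 m/s
Δx = v₀t + ½at² = 29.5·1 + 0.5·-3.7·1² = 27.6 m
Speed at end of phase 2 = 25.8 m/s

25.8 m/s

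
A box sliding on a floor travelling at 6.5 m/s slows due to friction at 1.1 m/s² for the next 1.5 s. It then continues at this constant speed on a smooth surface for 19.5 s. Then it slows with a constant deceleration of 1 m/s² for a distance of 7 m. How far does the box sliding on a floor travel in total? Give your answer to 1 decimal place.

110.1 m

Phase 1 (decelerating): v₀ = 6.50 m/s, a = -1.1 m/s².
v = v₀ + at = 6.50 + (-1.1)(1.5) = 4.85 m/s
Δx = v₀t + ½at² = 6.50·1.5 + 0.5·-1.1·1.5² = 8.51 m

Phase 2 (constant speed): v₀ = 4.85 m/s, a = 0 m/s².
v = v₀ + at = 4.85 + (0)(19.5) = 4.85 m/s
Δx = v₀t + ½at² = 4.85·19.5 + 0.5·0·19.5² = 94.6 m

Phase 3 (decelerating): v₀ = 4.85 m/s, a = -1 m/s².
v² = v₀² + 2aΔx = 4.85² + 2·-1·7 = 9.52 → v = 3.09 m/s
t = (v − v₀)/a = (3.09 − 4.85)/-1 = 1.76 s
Total distance = 8.51 + 94.6 + 7.00 = 110 m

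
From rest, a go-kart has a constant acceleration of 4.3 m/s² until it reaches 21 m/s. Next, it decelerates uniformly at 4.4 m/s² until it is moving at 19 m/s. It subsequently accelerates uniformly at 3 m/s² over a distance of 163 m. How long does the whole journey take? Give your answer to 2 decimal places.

11.20 s

Phase 1 (accelerating): v₀ = 0 m/s, a = 4.3 m/s².
v = v₀ + at → t = (21 − 0) / 4.3 = 4.88 s
v² = v₀² + 2aΔx → Δx = (21² − 0²)/(2·4.3) = 51.3 m

Phase 2 (decelerating): v₀ = 21.0 m/s, a = -4.4 m/s².
v = v₀ + at → t = (19 − 21.0) / -4.4 = 0.455 s
v² = v₀² + 2aΔx → Δx = (19² − 21.0²)/(2·-4.4) = 9.09 m

Phase 3 (accelerating): v₀ = 19.0 m/s, a = 3 m/s².
v² = v₀² + 2aΔx = 19.0² + 2·3·163 = 1340 → v = 36.6 m/s
t = (v − v₀)/a = (36.6 − 19.0)/3 = 5.86 s
Total time = 4.88 + 0.455 + 5.86 = 11.2 s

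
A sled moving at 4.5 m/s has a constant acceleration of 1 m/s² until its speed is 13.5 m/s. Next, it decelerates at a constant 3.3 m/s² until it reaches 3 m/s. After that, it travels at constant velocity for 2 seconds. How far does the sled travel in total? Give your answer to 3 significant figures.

Phase 1 (accelerating): v₀ = 4.50 m/s, a = 1 m/s².
v = v₀ + at → t = (13.5 − 4.50) / 1 = 9.00 s
v² = v₀² + 2aΔx → Δx = (13.5² − 4.50²)/(2·1) = 81.0 m

Phase 2 (decelerating): v₀ = 13.5 m/s, a = -3.3 m/s².
v = v₀ + at → t = (3 − 13.5) / -3.3 = 3.18 s
v² = v₀² + 2aΔx → Δx = (3² − 13.5²)/(2·-3.3) = 26.2 m

Phase 3 (constant speed): v₀ = 3.00 m/s, a = 0 m/s².
v = v₀ + at = 3.00 + (0)(2) = 3.00 m/s
Δx = v₀t + ½at² = 3.00·2 + 0.5·0·2² = 6.00 m
Total distance = 81.0 + 26.2 + 6.00 = 113 m

113 m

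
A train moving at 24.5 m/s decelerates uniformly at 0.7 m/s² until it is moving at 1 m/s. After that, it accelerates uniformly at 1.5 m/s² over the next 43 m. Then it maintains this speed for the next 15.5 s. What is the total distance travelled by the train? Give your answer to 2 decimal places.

Phase 1 (decelerating): v₀ = 24.5 m/s, a = -0.7 m/s².
v = v₀ + at → t = (1 − 24.5) / -0.7 = 33.6 s
v² = v₀² + 2aΔx → Δx = (1² − 24.5²)/(2·-0.7) = 428 m

Phase 2 (accelerating): v₀ = 1.00 m/s, a = 1.5 m/s².
v² = v₀² + 2aΔx = 1.00² + 2·1.5·43 = 130 → v = 11.4 m/s
t = (v − v₀)/a = (11.4 − 1.00)/1.5 = 6.93 s

Phase 3 (constant speed): v₀ = 11.4 m/s, a = 0 m/s².
v = v₀ + at = 11.4 + (0)(15.5) = 11.4 m/s
Δx = v₀t + ½at² = 11.4·15.5 + 0.5·0·15.5² = 177 m
Total distance = 428 + 43.0 + 177 = 648 m

647.76 m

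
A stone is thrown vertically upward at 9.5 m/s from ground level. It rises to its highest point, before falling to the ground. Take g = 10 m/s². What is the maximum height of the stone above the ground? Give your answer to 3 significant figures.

Phase 1 (rising): v₀ = 9.50 m/s, a = -10 m/s².
v = v₀ + at → t = (0 − 9.50) / -10 = 0.950 s
v² = v₀² + 2aΔx → Δx = (0² − 9.50²)/(2·-10) = 4.51 m
Maximum height = 4.51 m

4.51 m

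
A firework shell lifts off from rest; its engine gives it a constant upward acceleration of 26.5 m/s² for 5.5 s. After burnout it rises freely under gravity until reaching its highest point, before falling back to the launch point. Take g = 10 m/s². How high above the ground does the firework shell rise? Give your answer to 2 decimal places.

Phase 1 (powered ascent): v₀ = 0 m/s, a = 26.5 m/s².
v = v₀ + at = 0 + (26.5)(5.5) = 146 m/s
Δx = v₀t + ½at² = 0·5.5 + 0.5·26.5·5.5² = 401 m

Phase 2 (coasting upward): v₀ = 146 m/s, a = -10 m/s².
v = v₀ + at → t = (0 − 146) / -10 = 14.6 s
v² = v₀² + 2aΔx → Δx = (0² − 146²)/(2·-10) = 1060 m
Maximum height = 401 + 1060 = 1460 m

1462.97 m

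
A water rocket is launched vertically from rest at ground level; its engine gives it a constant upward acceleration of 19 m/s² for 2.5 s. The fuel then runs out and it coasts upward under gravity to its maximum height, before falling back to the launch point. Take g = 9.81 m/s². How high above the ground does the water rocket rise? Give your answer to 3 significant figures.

174 m

Phase 1 (powered ascent): v₀ = 0 m/s, a = 19 m/s².
v = v₀ + at = 0 + (19)(2.5) = 47.5 m/s
Δx = v₀t + ½at² = 0·2.5 + 0.5·19·2.5² = 59.4 m

Phase 2 (coasting upward): v₀ = 47.5 m/s, a = -9.81 m/s².
v = v₀ + at → t = (0 − 47.5) / -9.81 = 4.84 s
v² = v₀² + 2aΔx → Δx = (0² − 47.5²)/(2·-9.81) = 115 m
Maximum height = 59.4 + 115 = 174 m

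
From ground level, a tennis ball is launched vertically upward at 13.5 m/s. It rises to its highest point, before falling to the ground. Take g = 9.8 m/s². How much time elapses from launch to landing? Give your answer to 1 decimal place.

2.8 s

Phase 1 (rising): v₀ = 13.5 m/s, a = -9.8 m/s².
v = v₀ + at → t = (0 − 13.5) / -9.8 = 1.38 s
v² = v₀² + 2aΔx → Δx = (0² − 13.5²)/(2·-9.8) = 9.30 m

Phase 2 (falling): v₀ = 0 m/s, a = -9.8 m/s².
Falls 9.30 m from rest: t = √(2·9.30/9.8) = 1.38 s; v = g·t = 13.5 m/s.
Total time = 1.38 + 1.38 = 2.76 s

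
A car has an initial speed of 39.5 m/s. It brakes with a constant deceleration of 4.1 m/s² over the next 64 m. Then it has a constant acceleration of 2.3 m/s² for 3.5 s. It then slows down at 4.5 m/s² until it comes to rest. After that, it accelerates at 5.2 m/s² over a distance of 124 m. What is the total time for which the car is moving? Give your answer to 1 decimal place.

21.1 s

Phase 1 (decelerating): v₀ = 39.5 m/s, a = -4.1 m/s².
v² = v₀² + 2aΔx = 39.5² + 2·-4.1·64 = 1040 → v = 32.2 m/s
t = (v − v₀)/a = (32.2 − 39.5)/-4.1 = 1.79 s

Phase 2 (accelerating): v₀ = 32.2 m/s, a = 2.3 m/s².
v = v₀ + at = 32.2 + (2.3)(3.5) = 40.2 m/s
Δx = v₀t + ½at² = 32.2·3.5 + 0.5·2.3·3.5² = 127 m

Phase 3 (decelerating): v₀ = 40.2 m/s, a = -4.5 m/s².
v = v₀ + at → t = (0 − 40.2) / -4.5 = 8.94 s
v² = v₀² + 2aΔx → Δx = (0² − 40.2²)/(2·-4.5) = 180 m

Phase 4 (accelerating): v₀ = 0 m/s, a = 5.2 m/s².
v² = v₀² + 2aΔx = 0² + 2·5.2·124 = 1290 → v = 35.9 m/s
t = (v − v₀)/a = (35.9 − 0)/5.2 = 6.91 s
Total time = 1.79 + 3.50 + 8.94 + 6.91 = 21.1 s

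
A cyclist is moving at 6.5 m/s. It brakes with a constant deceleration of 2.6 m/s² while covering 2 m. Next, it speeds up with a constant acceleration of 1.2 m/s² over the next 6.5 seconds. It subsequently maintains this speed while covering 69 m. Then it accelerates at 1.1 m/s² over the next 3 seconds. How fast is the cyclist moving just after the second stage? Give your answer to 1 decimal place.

Phase 1 (decelerating): v₀ = 6.50 m/s, a = -2.6 m/s².
v² = v₀² + 2aΔx = 6.50² + 2·-2.6·2 = 31.9 → v = 5.64 m/s
t = (v − v₀)/a = (5.64 − 6.50)/-2.6 = 0.329 s

Phase 2 (accelerating): v₀ = 5.64 m/s, a = 1.2 m/s².
v = v₀ + at = 5.64 + (1.2)(6.5) = 13.4 m/s
Δx = v₀t + ½at² = 5.64·6.5 + 0.5·1.2·6.5² = 62.0 m
Speed at end of phase 2 = 13.4 m/s

13.4 m/s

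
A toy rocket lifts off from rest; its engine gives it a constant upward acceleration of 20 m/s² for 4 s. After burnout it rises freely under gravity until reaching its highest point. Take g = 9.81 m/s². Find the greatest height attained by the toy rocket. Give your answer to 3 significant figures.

486 m

Phase 1 (powered ascent): v₀ = 0 m/s, a = 20 m/s².
v = v₀ + at = 0 + (20)(4) = 80.0 m/s
Δx = v₀t + ½at² = 0·4 + 0.5·20·4² = 160 m

Phase 2 (coasting upward): v₀ = 80.0 m/s, a = -9.81 m/s².
v = v₀ + at → t = (0 − 80.0) / -9.81 = 8.15 s
v² = v₀² + 2aΔx → Δx = (0² − 80.0²)/(2·-9.81) = 326 m
Maximum height = 160 + 326 = 486 m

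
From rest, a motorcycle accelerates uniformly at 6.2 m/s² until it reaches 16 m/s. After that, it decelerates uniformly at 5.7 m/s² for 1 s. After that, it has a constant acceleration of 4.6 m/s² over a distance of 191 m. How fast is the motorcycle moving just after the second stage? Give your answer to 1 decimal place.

10.3 m/s

Phase 1 (accelerating): v₀ = 0 m/s, a = 6.2 m/s².
v = v₀ + at → t = (16 − 0) / 6.2 = 2.58 s
v² = v₀² + 2aΔx → Δx = (16² − 0²)/(2·6.2) = 20.6 m

Phase 2 (decelerating): v₀ = 16.0 m/s, a = -5.7 m/s².
v = v₀ + at = 16.0 + (-5.7)(1) = 10.3 m/s
Δx = v₀t + ½at² = 16.0·1 + 0.5·-5.7·1² = 13.2 m
Speed at end of phase 2 = 10.3 m/s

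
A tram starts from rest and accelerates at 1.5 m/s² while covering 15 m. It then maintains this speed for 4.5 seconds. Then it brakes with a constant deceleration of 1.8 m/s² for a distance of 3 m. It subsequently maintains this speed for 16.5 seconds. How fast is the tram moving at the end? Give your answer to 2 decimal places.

Phase 1 (accelerating): v₀ = 0 m/s, a = 1.5 m/s².
v² = v₀² + 2aΔx = 0² + 2·1.5·15 = 45.0 → v = 6.71 m/s
t = (v − v₀)/a = (6.71 − 0)/1.5 = 4.47 s

Phase 2 (constant speed): v₀ = 6.71 m/s, a = 0 m/s².
v = v₀ + at = 6.71 + (0)(4.5) = 6.71 m/s
Δx = v₀t + ½at² = 6.71·4.5 + 0.5·0·4.5² = 30.2 m

Phase 3 (decelerating): v₀ = 6.71 m/s, a = -1.8 m/s².
v² = v₀² + 2aΔx = 6.71² + 2·-1.8·3 = 34.2 → v = 5.85 m/s
t = (v − v₀)/a = (5.85 − 6.71)/-1.8 = 0.478 s

Phase 4 (constant speed): v₀ = 5.85 m/s, a = 0 m/s².
v = v₀ + at = 5.85 + (0)(16.5) = 5.85 m/s
Δx = v₀t + ½at² = 5.85·16.5 + 0.5·0·16.5² = 96.5 m
Final speed = 5.85 m/s

5.85 m/s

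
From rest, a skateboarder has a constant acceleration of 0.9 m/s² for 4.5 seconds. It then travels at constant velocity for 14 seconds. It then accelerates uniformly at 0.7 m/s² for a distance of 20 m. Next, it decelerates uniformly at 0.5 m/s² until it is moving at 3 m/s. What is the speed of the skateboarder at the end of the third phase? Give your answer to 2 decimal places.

6.66 m/s

Phase 1 (accelerating): v₀ = 0 m/s, a = 0.9 m/s².
v = v₀ + at = 0 + (0.9)(4.5) = 4.05 m/s
Δx = v₀t + ½at² = 0·4.5 + 0.5·0.9·4.5² = 9.11 m

Phase 2 (constant speed): v₀ = 4.05 m/s, a = 0 m/s².
v = v₀ + at = 4.05 + (0)(14) = 4.05 m/s
Δx = v₀t + ½at² = 4.05·14 + 0.5·0·14² = 56.7 m

Phase 3 (accelerating): v₀ = 4.05 m/s, a = 0.7 m/s².
v² = v₀² + 2aΔx = 4.05² + 2·0.7·20 = 44.4 → v = 6.66 m/s
t = (v − v₀)/a = (6.66 − 4.05)/0.7 = 3.73 s
Speed at end of phase 3 = 6.66 m/s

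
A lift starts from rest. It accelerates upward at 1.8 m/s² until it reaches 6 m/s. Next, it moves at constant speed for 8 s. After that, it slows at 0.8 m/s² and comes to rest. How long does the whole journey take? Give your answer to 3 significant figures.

18.8 s

Phase 1 (accelerating): v₀ = 0 m/s, a = 1.8 m/s².
v = v₀ + at → t = (6 − 0) / 1.8 = 3.33 s
v² = v₀² + 2aΔx → Δx = (6² − 0²)/(2·1.8) = 10.0 m

Phase 2 (constant speed): v₀ = 6.00 m/s, a = 0 m/s².
v = v₀ + at = 6.00 + (0)(8) = 6.00 m/s
Δx = v₀t + ½at² = 6.00·8 + 0.5·0·8² = 48.0 m

Phase 3 (decelerating): v₀ = 6.00 m/s, a = -0.8 m/s².
v = v₀ + at → t = (0 − 6.00) / -0.8 = 7.50 s
v² = v₀² + 2aΔx → Δx = (0² − 6.00²)/(2·-0.8) = 22.5 m
Total time = 3.33 + 8.00 + 7.50 = 18.8 s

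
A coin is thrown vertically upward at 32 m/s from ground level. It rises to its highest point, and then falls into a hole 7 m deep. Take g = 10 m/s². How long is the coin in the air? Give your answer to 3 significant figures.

6.61 s

Phase 1 (rising): v₀ = 32.0 m/s, a = -10 m/s².
v = v₀ + at → t = (0 − 32.0) / -10 = 3.20 s
v² = v₀² + 2aΔx → Δx = (0² − 32.0²)/(2·-10) = 51.2 m

Phase 2 (falling): v₀ = 0 m/s, a = -10 m/s².
Falls 58.2 m from rest: t = √(2·58.2/10) = 3.41 s; v = g·t = 34.1 m/s.
Total time = 3.20 + 3.41 = 6.61 s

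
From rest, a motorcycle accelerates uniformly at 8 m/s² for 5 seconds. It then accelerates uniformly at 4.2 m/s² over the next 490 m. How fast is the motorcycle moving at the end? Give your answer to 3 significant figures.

75.6 m/s

Phase 1 (accelerating): v₀ = 0 m/s, a = 8 m/s².
v = v₀ + at = 0 + (8)(5) = 40.0 m/s
Δx = v₀t + ½at² = 0·5 + 0.5·8·5² = 100 m

Phase 2 (accelerating): v₀ = 40.0 m/s, a = 4.2 m/s².
v² = v₀² + 2aΔx = 40.0² + 2·4.2·490 = 5720 → v = 75.6 m/s
t = (v − v₀)/a = (75.6 − 40.0)/4.2 = 8.48 s
Final speed = 75.6 m/s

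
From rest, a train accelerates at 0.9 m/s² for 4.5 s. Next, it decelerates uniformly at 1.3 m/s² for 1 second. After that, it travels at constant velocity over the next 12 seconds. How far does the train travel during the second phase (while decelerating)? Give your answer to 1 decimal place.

3.4 m

Phase 1 (accelerating): v₀ = 0 m/s, a = 0.9 m/s².
v = v₀ + at = 0 + (0.9)(4.5) = 4.05 m/s
Δx = v₀t + ½at² = 0·4.5 + 0.5·0.9·4.5² = 9.11 m

Phase 2 (decelerating): v₀ = 4.05 m/s, a = -1.3 m/s².
v = v₀ + at = 4.05 + (-1.3)(1) = 2.75 m/s
Δx = v₀t + ½at² = 4.05·1 + 0.5·-1.3·1² = 3.40 m
Distance in phase 2 = 3.40 m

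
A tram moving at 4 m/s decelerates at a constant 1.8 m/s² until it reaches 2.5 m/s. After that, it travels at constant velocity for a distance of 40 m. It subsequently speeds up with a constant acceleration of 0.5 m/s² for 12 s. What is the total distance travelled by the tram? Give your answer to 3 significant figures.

Phase 1 (decelerating): v₀ = 4.00 m/s, a = -1.8 m/s².
v = v₀ + at → t = (2.5 − 4.00) / -1.8 = 0.833 s
v² = v₀² + 2aΔx → Δx = (2.5² − 4.00²)/(2·-1.8) = 2.71 m

Phase 2 (constant speed): v₀ = 2.50 m/s, a = 0 m/s².
Constant speed: t = d/v = 40/2.50 = 16.0 s

Phase 3 (accelerating): v₀ = 2.50 m/s, a = 0.5 m/s².
v = v₀ + at = 2.50 + (0.5)(12) = 8.50 m/s
Δx = v₀t + ½at² = 2.50·12 + 0.5·0.5·12² = 66.0 m
Total distance = 2.71 + 40.0 + 66.0 = 109 m

109 m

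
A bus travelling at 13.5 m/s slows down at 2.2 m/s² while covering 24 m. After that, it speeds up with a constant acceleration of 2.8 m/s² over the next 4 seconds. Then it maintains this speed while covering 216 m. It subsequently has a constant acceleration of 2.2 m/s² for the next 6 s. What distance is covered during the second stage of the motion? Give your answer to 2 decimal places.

57.42 m

Phase 1 (decelerating): v₀ = 13.5 m/s, a = -2.2 m/s².
v² = v₀² + 2aΔx = 13.5² + 2·-2.2·24 = 76.6 → v = 8.75 m/s
t = (v − v₀)/a = (8.75 − 13.5)/-2.2 = 2.16 s

Phase 2 (accelerating): v₀ = 8.75 m/s, a = 2.8 m/s².
v = v₀ + at = 8.75 + (2.8)(4) = 20.0 m/s
Δx = v₀t + ½at² = 8.75·4 + 0.5·2.8·4² = 57.4 m
Distance in phase 2 = 57.4 m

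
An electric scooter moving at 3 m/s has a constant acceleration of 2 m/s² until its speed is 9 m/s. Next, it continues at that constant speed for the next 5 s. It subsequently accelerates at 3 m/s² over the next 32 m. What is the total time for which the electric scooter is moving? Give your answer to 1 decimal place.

10.5 s

Phase 1 (accelerating): v₀ = 3.00 m/s, a = 2 m/s².
v = v₀ + at → t = (9 − 3.00) / 2 = 3.00 s
v² = v₀² + 2aΔx → Δx = (9² − 3.00²)/(2·2) = 18.0 m

Phase 2 (constant speed): v₀ = 9.00 m/s, a = 0 m/s².
v = v₀ + at = 9.00 + (0)(5) = 9.00 m/s
Δx = v₀t + ½at² = 9.00·5 + 0.5·0·5² = 45.0 m

Phase 3 (accelerating): v₀ = 9.00 m/s, a = 3 m/s².
v² = v₀² + 2aΔx = 9.00² + 2·3·32 = 273 → v = 16.5 m/s
t = (v − v₀)/a = (16.5 − 9.00)/3 = 2.51 s
Total time = 3.00 + 5.00 + 2.51 = 10.5 s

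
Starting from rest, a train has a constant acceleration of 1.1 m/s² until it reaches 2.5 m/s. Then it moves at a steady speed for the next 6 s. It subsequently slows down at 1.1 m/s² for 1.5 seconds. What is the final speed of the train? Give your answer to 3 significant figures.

Phase 1 (accelerating): v₀ = 0 m/s, a = 1.1 m/s².
v = v₀ + at → t = (2.5 − 0) / 1.1 = 2.27 s
v² = v₀² + 2aΔx → Δx = (2.5² − 0²)/(2·1.1) = 2.84 m

Phase 2 (constant speed): v₀ = 2.50 m/s, a = 0 m/s².
v = v₀ + at = 2.50 + (0)(6) = 2.50 m/s
Δx = v₀t + ½at² = 2.50·6 + 0.5·0·6² = 15.0 m

Phase 3 (decelerating): v₀ = 2.50 m/s, a = -1.1 m/s².
v = v₀ + at = 2.50 + (-1.1)(1.5) = 0.850 m/s
Δx = v₀t + ½at² = 2.50·1.5 + 0.5·-1.1·1.5² = 2.51 m
Final speed = 0.850 m/s

0.850 m/s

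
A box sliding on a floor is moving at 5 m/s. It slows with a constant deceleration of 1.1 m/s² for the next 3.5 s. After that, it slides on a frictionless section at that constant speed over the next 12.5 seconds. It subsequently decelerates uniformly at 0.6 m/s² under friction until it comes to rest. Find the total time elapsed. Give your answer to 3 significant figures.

Phase 1 (decelerating): v₀ = 5.00 m/s, a = -1.1 m/s².
v = v₀ + at = 5.00 + (-1.1)(3.5) = 1.15 m/s
Δx = v₀t + ½at² = 5.00·3.5 + 0.5·-1.1·3.5² = 10.8 m

Phase 2 (constant speed): v₀ = 1.15 m/s, a = 0 m/s².
v = v₀ + at = 1.15 + (0)(12.5) = 1.15 m/s
Δx = v₀t + ½at² = 1.15·12.5 + 0.5·0·12.5² = 14.4 m

Phase 3 (decelerating): v₀ = 1.15 m/s, a = -0.6 m/s².
v = v₀ + at → t = (0 − 1.15) / -0.6 = 1.92 s
v² = v₀² + 2aΔx → Δx = (0² − 1.15²)/(2·-0.6) = 1.10 m
Total time = 3.50 + 12.5 + 1.92 = 17.9 s

17.9 s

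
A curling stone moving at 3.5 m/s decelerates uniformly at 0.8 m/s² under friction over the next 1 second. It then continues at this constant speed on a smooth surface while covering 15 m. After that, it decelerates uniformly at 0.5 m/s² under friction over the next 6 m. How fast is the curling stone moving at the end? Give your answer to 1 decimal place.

Phase 1 (decelerating): v₀ = 3.50 m/s, a = -0.8 m/s².
v = v₀ + at = 3.50 + (-0.8)(1) = 2.70 m/s
Δx = v₀t + ½at² = 3.50·1 + 0.5·-0.8·1² = 3.10 m

Phase 2 (constant speed): v₀ = 2.70 m/s, a = 0 m/s².
Constant speed: t = d/v = 15/2.70 = 5.56 s

Phase 3 (decelerating): v₀ = 2.70 m/s, a = -0.5 m/s².
v² = v₀² + 2aΔx = 2.70² + 2·-0.5·6 = 1.29 → v = 1.14 m/s
t = (v − v₀)/a = (1.14 − 2.70)/-0.5 = 3.13 s
Final speed = 1.14 m/s

1.1 m/s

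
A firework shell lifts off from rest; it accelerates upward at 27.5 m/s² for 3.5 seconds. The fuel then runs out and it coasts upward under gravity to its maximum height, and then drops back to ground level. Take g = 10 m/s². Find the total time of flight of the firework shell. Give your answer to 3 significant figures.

Phase 1 (powered ascent): v₀ = 0 m/s, a = 27.5 m/s².
v = v₀ + at = 0 + (27.5)(3.5) = 96.2 m/s
Δx = v₀t + ½at² = 0·3.5 + 0.5·27.5·3.5² = 168 m

Phase 2 (coasting upward): v₀ = 96.2 m/s, a = -10 m/s².
v = v₀ + at → t = (0 − 96.2) / -10 = 9.62 s
v² = v₀² + 2aΔx → Δx = (0² − 96.2²)/(2·-10) = 463 m

Phase 3 (free fall): v₀ = 0 m/s, a = -10 m/s².
Falls 632 m from rest: t = √(2·632/10) = 11.2 s; v = g·t = 112 m/s.
Total time = 3.50 + 9.62 + 11.2 = 24.4 s

24.4 s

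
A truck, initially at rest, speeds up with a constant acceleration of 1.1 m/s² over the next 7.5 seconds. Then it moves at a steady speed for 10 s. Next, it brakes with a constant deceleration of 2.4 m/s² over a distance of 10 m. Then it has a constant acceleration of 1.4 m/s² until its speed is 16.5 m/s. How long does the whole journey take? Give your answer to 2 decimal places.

27.66 s

Phase 1 (accelerating): v₀ = 0 m/s, a = 1.1 m/s².
v = v₀ + at = 0 + (1.1)(7.5) = 8.25 m/s
Δx = v₀t + ½at² = 0·7.5 + 0.5·1.1·7.5² = 30.9 m

Phase 2 (constant speed): v₀ = 8.25 m/s, a = 0 m/s².
v = v₀ + at = 8.25 + (0)(10) = 8.25 m/s
Δx = v₀t + ½at² = 8.25·10 + 0.5·0·10² = 82.5 m

Phase 3 (decelerating): v₀ = 8.25 m/s, a = -2.4 m/s².
v² = v₀² + 2aΔx = 8.25² + 2·-2.4·10 = 20.1 → v = 4.48 m/s
t = (v − v₀)/a = (4.48 − 8.25)/-2.4 = 1.57 s

Phase 4 (accelerating): v₀ = 4.48 m/s, a = 1.4 m/s².
v = v₀ + at → t = (16.5 − 4.48) / 1.4 = 8.59 s
v² = v₀² + 2aΔx → Δx = (16.5² − 4.48²)/(2·1.4) = 90.1 m
Total time = 7.50 + 10.0 + 1.57 + 8.59 = 27.7 s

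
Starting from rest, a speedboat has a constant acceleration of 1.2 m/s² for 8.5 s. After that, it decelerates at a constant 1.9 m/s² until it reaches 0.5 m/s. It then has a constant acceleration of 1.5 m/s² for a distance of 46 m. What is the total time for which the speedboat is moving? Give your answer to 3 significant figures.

21.1 s

Phase 1 (accelerating): v₀ = 0 m/s, a = 1.2 m/s².
v = v₀ + at = 0 + (1.2)(8.5) = 10.2 m/s
Δx = v₀t + ½at² = 0·8.5 + 0.5·1.2·8.5² = 43.3 m

Phase 2 (decelerating): v₀ = 10.2 m/s, a = -1.9 m/s².
v = v₀ + at → t = (0.5 − 10.2) / -1.9 = 5.11 s
v² = v₀² + 2aΔx → Δx = (0.5² − 10.2²)/(2·-1.9) = 27.3 m

Phase 3 (accelerating): v₀ = 0.500 m/s, a = 1.5 m/s².
v² = v₀² + 2aΔx = 0.500² + 2·1.5·46 = 138 → v = 11.8 m/s
t = (v − v₀)/a = (11.8 − 0.500)/1.5 = 7.51 s
Total time = 8.50 + 5.11 + 7.51 = 21.1 s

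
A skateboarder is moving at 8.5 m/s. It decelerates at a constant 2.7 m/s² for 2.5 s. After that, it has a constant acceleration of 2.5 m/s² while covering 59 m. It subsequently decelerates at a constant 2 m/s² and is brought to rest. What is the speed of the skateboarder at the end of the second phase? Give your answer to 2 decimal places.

Phase 1 (decelerating): v₀ = 8.50 m/s, a = -2.7 m/s².
v = v₀ + at = 8.50 + (-2.7)(2.5) = 1.75 m/s
Δx = v₀t + ½at² = 8.50·2.5 + 0.5·-2.7·2.5² = 12.8 m

Phase 2 (accelerating): v₀ = 1.75 m/s, a = 2.5 m/s².
v² = v₀² + 2aΔx = 1.75² + 2·2.5·59 = 298 → v = 17.3 m/s
t = (v − v₀)/a = (17.3 − 1.75)/2.5 = 6.21 s
Speed at end of phase 2 = 17.3 m/s

17.26 m/s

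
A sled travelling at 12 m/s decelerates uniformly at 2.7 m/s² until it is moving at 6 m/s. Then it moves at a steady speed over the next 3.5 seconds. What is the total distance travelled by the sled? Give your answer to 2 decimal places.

41.00 m

Phase 1 (decelerating): v₀ = 12.0 m/s, a = -2.7 m/s².
v = v₀ + at → t = (6 − 12.0) / -2.7 = 2.22 s
v² = v₀² + 2aΔx → Δx = (6² − 12.0²)/(2·-2.7) = 20.0 m

Phase 2 (constant speed): v₀ = 6.00 m/s, a = 0 m/s².
v = v₀ + at = 6.00 + (0)(3.5) = 6.00 m/s
Δx = v₀t + ½at² = 6.00·3.5 + 0.5·0·3.5² = 21.0 m
Total distance = 20.0 + 21.0 = 41.0 m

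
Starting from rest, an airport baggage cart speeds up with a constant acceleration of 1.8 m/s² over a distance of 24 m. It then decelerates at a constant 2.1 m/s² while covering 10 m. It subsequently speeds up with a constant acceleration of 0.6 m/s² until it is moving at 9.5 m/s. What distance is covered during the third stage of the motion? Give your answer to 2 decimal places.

38.21 m

Phase 1 (accelerating): v₀ = 0 m/s, a = 1.8 m/s².
v² = v₀² + 2aΔx = 0² + 2·1.8·24 = 86.4 → v = 9.30 m/s
t = (v − v₀)/a = (9.30 − 0)/1.8 = 5.16 s

Phase 2 (decelerating): v₀ = 9.30 m/s, a = -2.1 m/s².
v² = v₀² + 2aΔx = 9.30² + 2·-2.1·10 = 44.4 → v = 6.66 m/s
t = (v − v₀)/a = (6.66 − 9.30)/-2.1 = 1.25 s

Phase 3 (accelerating): v₀ = 6.66 m/s, a = 0.6 m/s².
v = v₀ + at → t = (9.5 − 6.66) / 0.6 = 4.73 s
v² = v₀² + 2aΔx → Δx = (9.5² − 6.66²)/(2·0.6) = 38.2 m
Distance in phase 3 = 38.2 m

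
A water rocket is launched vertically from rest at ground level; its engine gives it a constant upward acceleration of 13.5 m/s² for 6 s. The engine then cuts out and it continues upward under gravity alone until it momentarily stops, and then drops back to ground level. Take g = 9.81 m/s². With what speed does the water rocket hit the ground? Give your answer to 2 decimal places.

Phase 1 (powered ascent): v₀ = 0 m/s, a = 13.5 m/s².
v = v₀ + at = 0 + (13.5)(6) = 81.0 m/s
Δx = v₀t + ½at² = 0·6 + 0.5·13.5·6² = 243 m

Phase 2 (coasting upward): v₀ = 81.0 m/s, a = -9.81 m/s².
v = v₀ + at → t = (0 − 81.0) / -9.81 = 8.26 s
v² = v₀² + 2aΔx → Δx = (0² − 81.0²)/(2·-9.81) = 334 m

Phase 3 (free fall): v₀ = 0 m/s, a = -9.81 m/s².
Falls 577 m from rest: t = √(2·577/9.81) = 10.8 s; v = g·t = 106 m/s.
Impact speed = 106 m/s

106.44 m/s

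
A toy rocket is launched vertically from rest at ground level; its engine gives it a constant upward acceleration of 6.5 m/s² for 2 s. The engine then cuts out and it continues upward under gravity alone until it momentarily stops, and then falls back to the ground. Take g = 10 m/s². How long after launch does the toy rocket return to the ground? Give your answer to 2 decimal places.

Phase 1 (powered ascent): v₀ = 0 m/s, a = 6.5 m/s².
v = v₀ + at = 0 + (6.5)(2) = 13.0 m/s
Δx = v₀t + ½at² = 0·2 + 0.5·6.5·2² = 13.0 m

Phase 2 (coasting upward): v₀ = 13.0 m/s, a = -10 m/s².
v = v₀ + at → t = (0 − 13.0) / -10 = 1.30 s
v² = v₀² + 2aΔx → Δx = (0² − 13.0²)/(2·-10) = 8.45 m

Phase 3 (free fall): v₀ = 0 m/s, a = -10 m/s².
Falls 21.4 m from rest: t = √(2·21.4/10) = 2.07 s; v = g·t = 20.7 m/s.
Total time = 2.00 + 1.30 + 2.07 = 5.37 s

5.37 s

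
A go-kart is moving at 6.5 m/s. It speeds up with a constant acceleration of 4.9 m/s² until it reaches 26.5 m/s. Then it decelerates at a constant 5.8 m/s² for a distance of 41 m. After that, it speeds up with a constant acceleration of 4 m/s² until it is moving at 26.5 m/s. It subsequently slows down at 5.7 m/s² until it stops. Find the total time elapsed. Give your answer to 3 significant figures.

13.6 s

Phase 1 (accelerating): v₀ = 6.50 m/s, a = 4.9 m/s².
v = v₀ + at → t = (26.5 − 6.50) / 4.9 = 4.08 s
v² = v₀² + 2aΔx → Δx = (26.5² − 6.50²)/(2·4.9) = 67.3 m

Phase 2 (decelerating): v₀ = 26.5 m/s, a = -5.8 m/s².
v² = v₀² + 2aΔx = 26.5² + 2·-5.8·41 = 227 → v = 15.1 m/s
t = (v − v₀)/a = (15.1 − 26.5)/-5.8 = 1.97 s

Phase 3 (accelerating): v₀ = 15.1 m/s, a = 4 m/s².
v = v₀ + at → t = (26.5 − 15.1) / 4 = 2.86 s
v² = v₀² + 2aΔx → Δx = (26.5² − 15.1²)/(2·4) = 59.4 m

Phase 4 (decelerating): v₀ = 26.5 m/s, a = -5.7 m/s².
v = v₀ + at → t = (0 − 26.5) / -5.7 = 4.65 s
v² = v₀² + 2aΔx → Δx = (0² − 26.5²)/(2·-5.7) = 61.6 m
Total time = 4.08 + 1.97 + 2.86 + 4.65 = 13.6 s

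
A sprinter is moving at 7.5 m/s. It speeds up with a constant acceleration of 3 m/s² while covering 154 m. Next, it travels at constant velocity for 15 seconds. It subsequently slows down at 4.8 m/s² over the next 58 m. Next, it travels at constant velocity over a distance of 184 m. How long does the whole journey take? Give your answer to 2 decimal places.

Phase 1 (accelerating): v₀ = 7.50 m/s, a = 3 m/s².
v² = v₀² + 2aΔx = 7.50² + 2·3·154 = 980 → v = 31.3 m/s
t = (v − v₀)/a = (31.3 − 7.50)/3 = 7.94 s

Phase 2 (constant speed): v₀ = 31.3 m/s, a = 0 m/s².
v = v₀ + at = 31.3 + (0)(15) = 31.3 m/s
Δx = v₀t + ½at² = 31.3·15 + 0.5·0·15² = 470 m

Phase 3 (decelerating): v₀ = 31.3 m/s, a = -4.8 m/s².
v² = v₀² + 2aΔx = 31.3² + 2·-4.8·58 = 423 → v = 20.6 m/s
t = (v − v₀)/a = (20.6 − 31.3)/-4.8 = 2.24 s

Phase 4 (constant speed): v₀ = 20.6 m/s, a = 0 m/s².
Constant speed: t = d/v = 184/20.6 = 8.94 s
Total time = 7.94 + 15.0 + 2.24 + 8.94 = 34.1 s

34.11 s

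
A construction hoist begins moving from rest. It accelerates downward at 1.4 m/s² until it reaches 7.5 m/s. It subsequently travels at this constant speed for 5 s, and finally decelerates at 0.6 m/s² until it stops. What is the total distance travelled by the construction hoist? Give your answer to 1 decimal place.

104.5 m

Phase 1 (accelerating): v₀ = 0 m/s, a = 1.4 m/s².
v = v₀ + at → t = (7.5 − 0) / 1.4 = 5.36 s
v² = v₀² + 2aΔx → Δx = (7.5² − 0²)/(2·1.4) = 20.1 m

Phase 2 (constant speed): v₀ = 7.50 m/s, a = 0 m/s².
v = v₀ + at = 7.50 + (0)(5) = 7.50 m/s
Δx = v₀t + ½at² = 7.50·5 + 0.5·0·5² = 37.5 m

Phase 3 (decelerating): v₀ = 7.50 m/s, a = -0.6 m/s².
v = v₀ + at → t = (0 − 7.50) / -0.6 = 12.5 s
v² = v₀² + 2aΔx → Δx = (0² − 7.50²)/(2·-0.6) = 46.9 m
Total distance = 20.1 + 37.5 + 46.9 = 104 m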